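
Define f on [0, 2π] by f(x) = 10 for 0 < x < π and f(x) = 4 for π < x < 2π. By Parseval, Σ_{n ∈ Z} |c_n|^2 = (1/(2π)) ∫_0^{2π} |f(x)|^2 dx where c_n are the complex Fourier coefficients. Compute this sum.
Σ |c_n|^2 = 58

Parseval equates the L^2 energy of f (normalised by 1/(2π)) with the ℓ^2 sum of its Fourier coefficients: (1/(2π)) ∫_0^{2π} |f|^2 = Σ |c_n|^2.
Compute the left side: (1/(2π)) [∫_0^π 10^2 dx + ∫_π^{2π} 4^2 dx] = (1/(2π)) · (100π + 16π) = (100 + 16)/2 = 58.
So Σ_{n ∈ Z} |c_n|^2 = 58.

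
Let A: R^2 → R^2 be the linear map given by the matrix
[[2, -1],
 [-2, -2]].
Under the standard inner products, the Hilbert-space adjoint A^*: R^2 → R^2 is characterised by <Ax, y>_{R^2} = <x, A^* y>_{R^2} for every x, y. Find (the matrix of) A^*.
A^* = A^T =
[[2, -2],
 [-1, -2]]

For real matrices with standard dot products, the defining identity <Ax, y> = <x, A^* y> gives (Ax)^T y = x^T (A^*) y, i.e. x^T A^T y = x^T (A^*) y. Since this holds for all x, y, we must have A^* = A^T. Therefore
A^* =
[[2, -2],
 [-1, -2]].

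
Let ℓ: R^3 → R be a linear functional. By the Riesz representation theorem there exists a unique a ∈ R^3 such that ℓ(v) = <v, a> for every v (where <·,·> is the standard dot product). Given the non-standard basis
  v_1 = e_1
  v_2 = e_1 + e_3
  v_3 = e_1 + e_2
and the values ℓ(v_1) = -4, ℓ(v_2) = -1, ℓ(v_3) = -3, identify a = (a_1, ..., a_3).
a = (-4, 1, 3)

Write a = (a_1, ..., a_3) in the standard basis. For each basis vector v_i, ℓ(v_i) = <v_i, a> is a linear equation in the a_j's. Collect the n equations into a matrix system V a = ℓ, where row i of V is v_i (expressed in the standard basis). Since V is invertible (lower-triangular with 1s on the diagonal, up to permutation), solve by back-substitution:
  V =
[[1, 0, 0],
 [1, 0, 1],
 [1, 1, 0]]
  V a = (-4, -1, -3)
Solving gives a = (-4, 1, 3).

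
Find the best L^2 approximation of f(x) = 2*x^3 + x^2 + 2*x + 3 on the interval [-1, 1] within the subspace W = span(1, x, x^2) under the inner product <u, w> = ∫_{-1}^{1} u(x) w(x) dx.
g(x) = x^2 + 16*x/5 + 3

The best approximation g ∈ W is the orthogonal projection of f onto W. Writing g = a_0 + a_1 x + a_2 x^2, the coefficients solve the normal equations G · a = b where
  G_{ij} = <φ_i, φ_j> and b_i = <f, φ_i>, with φ_0 = 1, φ_1 = x, φ_2 = x^2.
G =
  [2, 0, 2/3]
  [0, 2/3, 0]
  [2/3, 0, 2/5],
b = (20/3, 32/15, 12/5).
Solving gives a_0 = 3, a_1 = 16/5, a_2 = 1, so
  g(x) = x^2 + 16*x/5 + 3.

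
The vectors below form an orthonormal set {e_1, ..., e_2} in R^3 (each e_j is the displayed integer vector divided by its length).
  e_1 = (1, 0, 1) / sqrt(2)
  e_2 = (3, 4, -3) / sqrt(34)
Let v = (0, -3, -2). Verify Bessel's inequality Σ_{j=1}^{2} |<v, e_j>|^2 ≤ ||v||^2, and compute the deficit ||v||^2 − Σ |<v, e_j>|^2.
Σ |<v, e_j>|^2 = 52/17; ||v||^2 = 13; deficit = 169/17

Write each e_j = u_j / sqrt(<u_j, u_j>) where u_j is the displayed integer vector. Then <v, e_j> = <v, u_j> / sqrt(<u_j, u_j>), so |<v, e_j>|^2 = <v, u_j>^2 / <u_j, u_j>.
Coefficients: <v, e_1> = -2/sqrt(2), <v, e_2> = -6/sqrt(34).
Square and sum: Σ |<v, e_j>|^2 = 52/17.
Compute ||v||^2 = v·v = 13.
Deficit = 13 − 52/17 = 169/17 ≥ 0, confirming Bessel's inequality. (The deficit equals ||v − Σ <v,e_j> e_j||^2, the squared distance from v to span{e_j}.)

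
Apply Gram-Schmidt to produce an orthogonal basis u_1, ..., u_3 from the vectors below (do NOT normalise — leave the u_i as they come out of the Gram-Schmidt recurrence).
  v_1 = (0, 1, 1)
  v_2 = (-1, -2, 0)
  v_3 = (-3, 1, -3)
Orthogonal basis:
  u_1 = (0, 1, 1)
  u_2 = (-1, -1, 1)
  u_3 = (-10/3, 5/3, -5/3)

Apply the Gram-Schmidt recurrence
  u_1 = v_1
  u_i = v_i − Σ_{j<i} ((v_i · u_j) / (u_j · u_j)) · u_j.

Step by step this gives:
  u_1 = (0, 1, 1)
  u_2 = (-1, -1, 1)
  u_3 = (-10/3, 5/3, -5/3)

Orthogonality check:
  u_2 · u_1 = 0 (should be 0)
  u_3 · u_1 = 0 (should be 0)
  u_3 · u_2 = 0 (should be 0)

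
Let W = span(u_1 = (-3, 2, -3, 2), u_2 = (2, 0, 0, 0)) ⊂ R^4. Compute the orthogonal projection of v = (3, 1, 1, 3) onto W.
proj_W(v) = (3, 10/17, -15/17, 10/17)

Set up U = [u_1 | ... | u_2] ∈ R^(4×2). The projector onto W = col(U) is P = U (U^T U)^(-1) U^T.
Compute U^T U =
  [26, -6]
  [-6, 4],
and U^T v = (-4, 6).
Solve U^T U · c = U^T v for the coefficients: c = (5/17, 33/17). The projection is proj_W(v) = U c.
Check: (v - proj_W(v)) · u_1 = 0  (should be 0).
Check: (v - proj_W(v)) · u_2 = 0  (should be 0).
Result: proj_W(v) = (3, 10/17, -15/17, 10/17).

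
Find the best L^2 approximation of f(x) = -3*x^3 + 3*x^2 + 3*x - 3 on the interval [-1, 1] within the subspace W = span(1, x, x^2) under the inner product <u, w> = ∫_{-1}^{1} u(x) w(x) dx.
g(x) = 3*x^2 + 6*x/5 - 3

The best approximation g ∈ W is the orthogonal projection of f onto W. Writing g = a_0 + a_1 x + a_2 x^2, the coefficients solve the normal equations G · a = b where
  G_{ij} = <φ_i, φ_j> and b_i = <f, φ_i>, with φ_0 = 1, φ_1 = x, φ_2 = x^2.
G =
  [2, 0, 2/3]
  [0, 2/3, 0]
  [2/3, 0, 2/5],
b = (-4, 4/5, -4/5).
Solving gives a_0 = -3, a_1 = 6/5, a_2 = 3, so
  g(x) = 3*x^2 + 6*x/5 - 3.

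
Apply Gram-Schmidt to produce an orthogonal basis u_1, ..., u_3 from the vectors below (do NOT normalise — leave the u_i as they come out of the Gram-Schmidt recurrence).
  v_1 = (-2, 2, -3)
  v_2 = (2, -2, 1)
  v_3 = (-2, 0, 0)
Orthogonal basis:
  u_1 = (-2, 2, -3)
  u_2 = (12/17, -12/17, -16/17)
  u_3 = (-1, -1, 0)

Apply the Gram-Schmidt recurrence
  u_1 = v_1
  u_i = v_i − Σ_{j<i} ((v_i · u_j) / (u_j · u_j)) · u_j.

Step by step this gives:
  u_1 = (-2, 2, -3)
  u_2 = (12/17, -12/17, -16/17)
  u_3 = (-1, -1, 0)

Orthogonality check:
  u_2 · u_1 = 0 (should be 0)
  u_3 · u_1 = 0 (should be 0)
  u_3 · u_2 = 0 (should be 0)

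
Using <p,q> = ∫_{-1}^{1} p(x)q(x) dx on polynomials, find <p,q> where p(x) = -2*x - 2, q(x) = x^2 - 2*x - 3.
<p,q> = 40/3

Expand the product: p(x)·q(x) = -2*x^3 + 2*x^2 + 10*x + 6.
∫_{-1}^{1} of each monomial x^k gives [2/(k+1) if k even, 0 if k odd]. Integrating term-by-term (or equivalently evaluating the antiderivative F(x) = -x^4/2 + 2*x^3/3 + 5*x^2 + 6*x at the endpoints):
  F(1) − F(−1) = 67/6 − (-13/6) = 40/3.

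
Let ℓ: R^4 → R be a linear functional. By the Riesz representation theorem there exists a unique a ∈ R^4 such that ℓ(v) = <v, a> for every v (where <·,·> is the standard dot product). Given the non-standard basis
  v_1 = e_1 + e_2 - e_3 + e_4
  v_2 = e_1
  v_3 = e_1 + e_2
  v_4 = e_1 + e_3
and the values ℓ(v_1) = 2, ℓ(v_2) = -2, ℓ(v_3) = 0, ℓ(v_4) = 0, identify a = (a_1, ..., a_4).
a = (-2, 2, 2, 4)

Write a = (a_1, ..., a_4) in the standard basis. For each basis vector v_i, ℓ(v_i) = <v_i, a> is a linear equation in the a_j's. Collect the n equations into a matrix system V a = ℓ, where row i of V is v_i (expressed in the standard basis). Since V is invertible (lower-triangular with 1s on the diagonal, up to permutation), solve by back-substitution:
  V =
[[1, 1, -1, 1],
 [1, 0, 0, 0],
 [1, 1, 0, 0],
 [1, 0, 1, 0]]
  V a = (2, -2, 0, 0)
Solving gives a = (-2, 2, 2, 4).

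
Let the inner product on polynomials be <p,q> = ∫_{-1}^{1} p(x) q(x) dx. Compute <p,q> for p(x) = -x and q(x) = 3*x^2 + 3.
<p,q> = 0

Expand the product: p(x)·q(x) = -3*x^3 - 3*x.
∫_{-1}^{1} of each monomial x^k gives [2/(k+1) if k even, 0 if k odd]. Integrating term-by-term (or equivalently evaluating the antiderivative F(x) = -3*x^4/4 - 3*x^2/2 at the endpoints):
  F(1) − F(−1) = -9/4 − (-9/4) = 0.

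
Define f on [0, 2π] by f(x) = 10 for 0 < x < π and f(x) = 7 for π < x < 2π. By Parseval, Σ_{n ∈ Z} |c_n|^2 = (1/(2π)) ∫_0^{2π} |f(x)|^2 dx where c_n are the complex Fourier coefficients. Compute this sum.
Σ |c_n|^2 = 149/2

Parseval equates the L^2 energy of f (normalised by 1/(2π)) with the ℓ^2 sum of its Fourier coefficients: (1/(2π)) ∫_0^{2π} |f|^2 = Σ |c_n|^2.
Compute the left side: (1/(2π)) [∫_0^π 10^2 dx + ∫_π^{2π} 7^2 dx] = (1/(2π)) · (100π + 49π) = (100 + 49)/2 = 149/2.
So Σ_{n ∈ Z} |c_n|^2 = 149/2.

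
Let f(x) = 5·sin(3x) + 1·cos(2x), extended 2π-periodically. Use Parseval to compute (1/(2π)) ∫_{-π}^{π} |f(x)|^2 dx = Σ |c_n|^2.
Σ |c_n|^2 = 13

Expand |f|^2 and use orthogonality of {sin(nx), cos(mx)} on [-π, π]:
  ∫_{-π}^{π} sin(nx)^2 dx = π, ∫ cos(mx)^2 dx = π, and cross terms integrate to 0.
So ∫_{-π}^{π} f(x)^2 dx = 5^2 · π + 1^2 · π = (25 + 1)π.
Divide by 2π: (25 + 1)/2 = 13.
By Parseval, this equals Σ |c_n|^2.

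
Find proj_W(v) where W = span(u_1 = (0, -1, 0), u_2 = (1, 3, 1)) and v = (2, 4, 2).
proj_W(v) = (2, 4, 2)

Set up U = [u_1 | ... | u_2] ∈ R^(3×2). The projector onto W = col(U) is P = U (U^T U)^(-1) U^T.
Compute U^T U =
  [1, -3]
  [-3, 11],
and U^T v = (-4, 16).
Solve U^T U · c = U^T v for the coefficients: c = (2, 2). The projection is proj_W(v) = U c.
Check: (v - proj_W(v)) · u_1 = 0  (should be 0).
Check: (v - proj_W(v)) · u_2 = 0  (should be 0).
Result: proj_W(v) = (2, 4, 2).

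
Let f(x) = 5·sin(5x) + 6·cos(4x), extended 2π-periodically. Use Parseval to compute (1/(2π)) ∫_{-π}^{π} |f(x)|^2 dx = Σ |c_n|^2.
Σ |c_n|^2 = 61/2

Expand |f|^2 and use orthogonality of {sin(nx), cos(mx)} on [-π, π]:
  ∫_{-π}^{π} sin(nx)^2 dx = π, ∫ cos(mx)^2 dx = π, and cross terms integrate to 0.
So ∫_{-π}^{π} f(x)^2 dx = 5^2 · π + 6^2 · π = (25 + 36)π.
Divide by 2π: (25 + 36)/2 = 61/2.
By Parseval, this equals Σ |c_n|^2.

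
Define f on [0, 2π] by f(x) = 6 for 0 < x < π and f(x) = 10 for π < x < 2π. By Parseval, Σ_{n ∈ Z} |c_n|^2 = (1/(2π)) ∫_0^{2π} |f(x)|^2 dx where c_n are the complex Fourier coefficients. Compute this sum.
Σ |c_n|^2 = 68

Parseval equates the L^2 energy of f (normalised by 1/(2π)) with the ℓ^2 sum of its Fourier coefficients: (1/(2π)) ∫_0^{2π} |f|^2 = Σ |c_n|^2.
Compute the left side: (1/(2π)) [∫_0^π 6^2 dx + ∫_π^{2π} 10^2 dx] = (1/(2π)) · (36π + 100π) = (36 + 100)/2 = 68.
So Σ_{n ∈ Z} |c_n|^2 = 68.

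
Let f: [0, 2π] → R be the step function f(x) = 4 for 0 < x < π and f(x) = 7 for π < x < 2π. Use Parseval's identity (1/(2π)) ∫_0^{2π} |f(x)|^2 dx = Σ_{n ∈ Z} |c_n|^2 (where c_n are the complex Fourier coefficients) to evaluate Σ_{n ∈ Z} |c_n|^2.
Σ |c_n|^2 = 65/2

Parseval equates the L^2 energy of f (normalised by 1/(2π)) with the ℓ^2 sum of its Fourier coefficients: (1/(2π)) ∫_0^{2π} |f|^2 = Σ |c_n|^2.
Compute the left side: (1/(2π)) [∫_0^π 4^2 dx + ∫_π^{2π} 7^2 dx] = (1/(2π)) · (16π + 49π) = (16 + 49)/2 = 65/2.
So Σ_{n ∈ Z} |c_n|^2 = 65/2.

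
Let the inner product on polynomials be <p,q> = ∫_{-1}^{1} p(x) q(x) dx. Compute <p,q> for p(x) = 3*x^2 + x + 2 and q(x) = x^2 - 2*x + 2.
<p,q> = 66/5

Expand the product: p(x)·q(x) = 3*x^4 - 5*x^3 + 6*x^2 - 2*x + 4.
∫_{-1}^{1} of each monomial x^k gives [2/(k+1) if k even, 0 if k odd]. Integrating term-by-term (or equivalently evaluating the antiderivative F(x) = 3*x^5/5 - 5*x^4/4 + 2*x^3 - x^2 + 4*x at the endpoints):
  F(1) − F(−1) = 87/20 − (-177/20) = 66/5.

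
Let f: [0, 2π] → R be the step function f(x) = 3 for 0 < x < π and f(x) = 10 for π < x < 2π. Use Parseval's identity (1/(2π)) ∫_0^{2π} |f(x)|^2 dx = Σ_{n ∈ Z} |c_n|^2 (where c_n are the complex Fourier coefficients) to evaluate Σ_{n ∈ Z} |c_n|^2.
Σ |c_n|^2 = 109/2

Parseval equates the L^2 energy of f (normalised by 1/(2π)) with the ℓ^2 sum of its Fourier coefficients: (1/(2π)) ∫_0^{2π} |f|^2 = Σ |c_n|^2.
Compute the left side: (1/(2π)) [∫_0^π 3^2 dx + ∫_π^{2π} 10^2 dx] = (1/(2π)) · (9π + 100π) = (9 + 100)/2 = 109/2.
So Σ_{n ∈ Z} |c_n|^2 = 109/2.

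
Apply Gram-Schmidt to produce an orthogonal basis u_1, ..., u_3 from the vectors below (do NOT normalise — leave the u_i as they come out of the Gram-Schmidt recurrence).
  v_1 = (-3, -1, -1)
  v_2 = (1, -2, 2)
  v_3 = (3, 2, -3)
Orthogonal basis:
  u_1 = (-3, -1, -1)
  u_2 = (2/11, -25/11, 19/11)
  u_3 = (46/45, -23/18, -161/90)

Apply the Gram-Schmidt recurrence
  u_1 = v_1
  u_i = v_i − Σ_{j<i} ((v_i · u_j) / (u_j · u_j)) · u_j.

Step by step this gives:
  u_1 = (-3, -1, -1)
  u_2 = (2/11, -25/11, 19/11)
  u_3 = (46/45, -23/18, -161/90)

Orthogonality check:
  u_2 · u_1 = 0 (should be 0)
  u_3 · u_1 = 0 (should be 0)
  u_3 · u_2 = 0 (should be 0)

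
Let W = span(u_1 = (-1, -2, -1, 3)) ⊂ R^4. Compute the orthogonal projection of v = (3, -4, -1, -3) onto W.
proj_W(v) = (1/5, 2/5, 1/5, -3/5)

Set up U = [u_1 | ... | u_1] ∈ R^(4×1). The projector onto W = col(U) is P = U (U^T U)^(-1) U^T.
Compute U^T U =
  [15],
and U^T v = (-3).
Solve U^T U · c = U^T v for the coefficients: c = (-1/5). The projection is proj_W(v) = U c.
Check: (v - proj_W(v)) · u_1 = 0  (should be 0).
Result: proj_W(v) = (1/5, 2/5, 1/5, -3/5).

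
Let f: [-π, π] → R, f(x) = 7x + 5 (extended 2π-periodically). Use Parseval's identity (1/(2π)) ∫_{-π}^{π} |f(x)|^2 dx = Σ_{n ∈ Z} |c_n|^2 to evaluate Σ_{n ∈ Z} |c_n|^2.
Σ |c_n|^2 = 49π^2/3 + 25

Expand and integrate term by term over [-π, π]:
  ∫ (7x)^2 dx = 49·(2π^3/3); ∫ 2·7·(5)·x dx = 0 (odd integrand); ∫ 5^2 dx = 25·2π.
So (1/(2π)) ∫_{-π}^{π} (7x + 5)^2 dx = 49π^2/3 + 25 = 49π^2/3 + 25.
Parseval ⇒ Σ |c_n|^2 = 49π^2/3 + 25.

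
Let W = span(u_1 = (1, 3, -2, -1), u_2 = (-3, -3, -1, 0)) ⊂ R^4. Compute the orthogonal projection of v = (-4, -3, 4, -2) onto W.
proj_W(v) = (-386/185, -768/185, 317/185, 191/185)

Set up U = [u_1 | ... | u_2] ∈ R^(4×2). The projector onto W = col(U) is P = U (U^T U)^(-1) U^T.
Compute U^T U =
  [15, -10]
  [-10, 19],
and U^T v = (-19, 17).
Solve U^T U · c = U^T v for the coefficients: c = (-191/185, 13/37). The projection is proj_W(v) = U c.
Check: (v - proj_W(v)) · u_1 = 0  (should be 0).
Check: (v - proj_W(v)) · u_2 = 0  (should be 0).
Result: proj_W(v) = (-386/185, -768/185, 317/185, 191/185).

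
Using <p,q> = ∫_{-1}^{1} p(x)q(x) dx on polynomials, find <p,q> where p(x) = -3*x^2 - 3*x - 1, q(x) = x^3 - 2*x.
<p,q> = 14/5

Expand the product: p(x)·q(x) = -3*x^5 - 3*x^4 + 5*x^3 + 6*x^2 + 2*x.
∫_{-1}^{1} of each monomial x^k gives [2/(k+1) if k even, 0 if k odd]. Integrating term-by-term (or equivalently evaluating the antiderivative F(x) = -x^6/2 - 3*x^5/5 + 5*x^4/4 + 2*x^3 + x^2 at the endpoints):
  F(1) − F(−1) = 63/20 − (7/20) = 14/5.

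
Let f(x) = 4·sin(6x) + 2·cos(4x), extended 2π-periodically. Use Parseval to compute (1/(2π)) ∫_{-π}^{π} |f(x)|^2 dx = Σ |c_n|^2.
Σ |c_n|^2 = 10

Expand |f|^2 and use orthogonality of {sin(nx), cos(mx)} on [-π, π]:
  ∫_{-π}^{π} sin(nx)^2 dx = π, ∫ cos(mx)^2 dx = π, and cross terms integrate to 0.
So ∫_{-π}^{π} f(x)^2 dx = 4^2 · π + 2^2 · π = (16 + 4)π.
Divide by 2π: (16 + 4)/2 = 10.
By Parseval, this equals Σ |c_n|^2.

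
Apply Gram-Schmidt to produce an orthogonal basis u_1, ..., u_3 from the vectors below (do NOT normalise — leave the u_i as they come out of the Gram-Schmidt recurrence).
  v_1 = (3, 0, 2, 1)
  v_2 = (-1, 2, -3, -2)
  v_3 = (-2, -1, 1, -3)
Orthogonal basis:
  u_1 = (3, 0, 2, 1)
  u_2 = (19/14, 2, -10/7, -17/14)
  u_3 = (-18/131, -61/131, 212/131, -370/131)

Apply the Gram-Schmidt recurrence
  u_1 = v_1
  u_i = v_i − Σ_{j<i} ((v_i · u_j) / (u_j · u_j)) · u_j.

Step by step this gives:
  u_1 = (3, 0, 2, 1)
  u_2 = (19/14, 2, -10/7, -17/14)
  u_3 = (-18/131, -61/131, 212/131, -370/131)

Orthogonality check:
  u_2 · u_1 = 0 (should be 0)
  u_3 · u_1 = 0 (should be 0)
  u_3 · u_2 = 0 (should be 0)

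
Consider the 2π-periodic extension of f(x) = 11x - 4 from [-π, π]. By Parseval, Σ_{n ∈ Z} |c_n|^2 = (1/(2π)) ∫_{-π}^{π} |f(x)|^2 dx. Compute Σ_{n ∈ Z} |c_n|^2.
Σ |c_n|^2 = 121π^2/3 + 16

Expand and integrate term by term over [-π, π]:
  ∫ (11x)^2 dx = 121·(2π^3/3); ∫ 2·11·(-4)·x dx = 0 (odd integrand); ∫ (-4)^2 dx = 16·2π.
So (1/(2π)) ∫_{-π}^{π} (11x - 4)^2 dx = 121π^2/3 + 16 = 121π^2/3 + 16.
Parseval ⇒ Σ |c_n|^2 = 121π^2/3 + 16.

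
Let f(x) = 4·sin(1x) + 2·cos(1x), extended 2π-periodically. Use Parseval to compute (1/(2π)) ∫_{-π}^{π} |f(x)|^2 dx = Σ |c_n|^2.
Σ |c_n|^2 = 10

Expand |f|^2 and use orthogonality of {sin(nx), cos(mx)} on [-π, π]:
  ∫_{-π}^{π} sin(nx)^2 dx = π, ∫ cos(mx)^2 dx = π, and cross terms integrate to 0.
So ∫_{-π}^{π} f(x)^2 dx = 4^2 · π + 2^2 · π = (16 + 4)π.
Divide by 2π: (16 + 4)/2 = 10.
By Parseval, this equals Σ |c_n|^2.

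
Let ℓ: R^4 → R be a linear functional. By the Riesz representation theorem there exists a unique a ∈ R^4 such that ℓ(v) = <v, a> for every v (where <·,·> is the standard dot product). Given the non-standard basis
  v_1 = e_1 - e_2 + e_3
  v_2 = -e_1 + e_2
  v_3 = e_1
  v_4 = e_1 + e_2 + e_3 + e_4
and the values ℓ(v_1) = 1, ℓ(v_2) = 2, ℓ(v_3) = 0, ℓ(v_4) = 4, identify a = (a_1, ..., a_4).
a = (0, 2, 3, -1)

Write a = (a_1, ..., a_4) in the standard basis. For each basis vector v_i, ℓ(v_i) = <v_i, a> is a linear equation in the a_j's. Collect the n equations into a matrix system V a = ℓ, where row i of V is v_i (expressed in the standard basis). Since V is invertible (lower-triangular with 1s on the diagonal, up to permutation), solve by back-substitution:
  V =
[[1, -1, 1, 0],
 [-1, 1, 0, 0],
 [1, 0, 0, 0],
 [1, 1, 1, 1]]
  V a = (1, 2, 0, 4)
Solving gives a = (0, 2, 3, -1).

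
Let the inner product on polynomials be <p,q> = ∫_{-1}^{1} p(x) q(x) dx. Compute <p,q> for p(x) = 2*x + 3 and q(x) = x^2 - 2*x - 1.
<p,q> = -20/3

Expand the product: p(x)·q(x) = 2*x^3 - x^2 - 8*x - 3.
∫_{-1}^{1} of each monomial x^k gives [2/(k+1) if k even, 0 if k odd]. Integrating term-by-term (or equivalently evaluating the antiderivative F(x) = x^4/2 - x^3/3 - 4*x^2 - 3*x at the endpoints):
  F(1) − F(−1) = -41/6 − (-1/6) = -20/3.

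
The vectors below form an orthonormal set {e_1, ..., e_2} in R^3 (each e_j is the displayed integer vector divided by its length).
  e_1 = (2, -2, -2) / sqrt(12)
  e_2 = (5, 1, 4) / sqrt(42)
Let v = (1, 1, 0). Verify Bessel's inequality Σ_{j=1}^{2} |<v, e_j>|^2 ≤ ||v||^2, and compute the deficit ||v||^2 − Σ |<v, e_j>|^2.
Σ |<v, e_j>|^2 = 6/7; ||v||^2 = 2; deficit = 8/7

Write each e_j = u_j / sqrt(<u_j, u_j>) where u_j is the displayed integer vector. Then <v, e_j> = <v, u_j> / sqrt(<u_j, u_j>), so |<v, e_j>|^2 = <v, u_j>^2 / <u_j, u_j>.
Coefficients: <v, e_1> = 0/sqrt(12), <v, e_2> = 6/sqrt(42).
Square and sum: Σ |<v, e_j>|^2 = 6/7.
Compute ||v||^2 = v·v = 2.
Deficit = 2 − 6/7 = 8/7 ≥ 0, confirming Bessel's inequality. (The deficit equals ||v − Σ <v,e_j> e_j||^2, the squared distance from v to span{e_j}.)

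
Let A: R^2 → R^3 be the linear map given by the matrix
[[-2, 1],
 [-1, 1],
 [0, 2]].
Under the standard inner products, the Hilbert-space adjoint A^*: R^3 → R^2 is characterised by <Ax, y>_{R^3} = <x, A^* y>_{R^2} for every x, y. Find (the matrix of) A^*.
A^* = A^T =
[[-2, -1, 0],
 [1, 1, 2]]

For real matrices with standard dot products, the defining identity <Ax, y> = <x, A^* y> gives (Ax)^T y = x^T (A^*) y, i.e. x^T A^T y = x^T (A^*) y. Since this holds for all x, y, we must have A^* = A^T. Therefore
A^* =
[[-2, -1, 0],
 [1, 1, 2]].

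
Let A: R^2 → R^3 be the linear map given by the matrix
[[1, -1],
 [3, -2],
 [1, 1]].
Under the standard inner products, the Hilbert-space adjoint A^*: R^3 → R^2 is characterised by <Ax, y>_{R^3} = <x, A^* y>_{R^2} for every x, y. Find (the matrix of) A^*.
A^* = A^T =
[[1, 3, 1],
 [-1, -2, 1]]

For real matrices with standard dot products, the defining identity <Ax, y> = <x, A^* y> gives (Ax)^T y = x^T (A^*) y, i.e. x^T A^T y = x^T (A^*) y. Since this holds for all x, y, we must have A^* = A^T. Therefore
A^* =
[[1, 3, 1],
 [-1, -2, 1]].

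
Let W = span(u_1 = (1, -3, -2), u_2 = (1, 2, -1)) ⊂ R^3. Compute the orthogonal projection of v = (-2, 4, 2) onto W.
proj_W(v) = (-94/75, 292/75, 38/15)

Set up U = [u_1 | ... | u_2] ∈ R^(3×2). The projector onto W = col(U) is P = U (U^T U)^(-1) U^T.
Compute U^T U =
  [14, -3]
  [-3, 6],
and U^T v = (-18, 4).
Solve U^T U · c = U^T v for the coefficients: c = (-32/25, 2/75). The projection is proj_W(v) = U c.
Check: (v - proj_W(v)) · u_1 = 0  (should be 0).
Check: (v - proj_W(v)) · u_2 = 0  (should be 0).
Result: proj_W(v) = (-94/75, 292/75, 38/15).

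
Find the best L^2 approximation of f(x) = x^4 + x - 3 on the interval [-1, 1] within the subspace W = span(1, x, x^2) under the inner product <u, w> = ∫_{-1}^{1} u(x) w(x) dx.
g(x) = 6*x^2/7 + x - 108/35

The best approximation g ∈ W is the orthogonal projection of f onto W. Writing g = a_0 + a_1 x + a_2 x^2, the coefficients solve the normal equations G · a = b where
  G_{ij} = <φ_i, φ_j> and b_i = <f, φ_i>, with φ_0 = 1, φ_1 = x, φ_2 = x^2.
G =
  [2, 0, 2/3]
  [0, 2/3, 0]
  [2/3, 0, 2/5],
b = (-28/5, 2/3, -12/7).
Solving gives a_0 = -108/35, a_1 = 1, a_2 = 6/7, so
  g(x) = 6*x^2/7 + x - 108/35.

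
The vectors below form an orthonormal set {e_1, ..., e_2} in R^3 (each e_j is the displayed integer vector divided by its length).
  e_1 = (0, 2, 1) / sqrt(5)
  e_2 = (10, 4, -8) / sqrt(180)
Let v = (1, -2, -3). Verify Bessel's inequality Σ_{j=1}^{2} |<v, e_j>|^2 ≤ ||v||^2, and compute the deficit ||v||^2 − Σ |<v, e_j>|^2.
Σ |<v, e_j>|^2 = 122/9; ||v||^2 = 14; deficit = 4/9

Write each e_j = u_j / sqrt(<u_j, u_j>) where u_j is the displayed integer vector. Then <v, e_j> = <v, u_j> / sqrt(<u_j, u_j>), so |<v, e_j>|^2 = <v, u_j>^2 / <u_j, u_j>.
Coefficients: <v, e_1> = -7/sqrt(5), <v, e_2> = 26/sqrt(180).
Square and sum: Σ |<v, e_j>|^2 = 122/9.
Compute ||v||^2 = v·v = 14.
Deficit = 14 − 122/9 = 4/9 ≥ 0, confirming Bessel's inequality. (The deficit equals ||v − Σ <v,e_j> e_j||^2, the squared distance from v to span{e_j}.)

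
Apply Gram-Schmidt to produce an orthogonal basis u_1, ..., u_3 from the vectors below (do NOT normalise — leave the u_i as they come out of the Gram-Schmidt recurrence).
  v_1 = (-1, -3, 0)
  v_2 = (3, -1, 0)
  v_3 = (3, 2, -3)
Orthogonal basis:
  u_1 = (-1, -3, 0)
  u_2 = (3, -1, 0)
  u_3 = (0, 0, -3)

Apply the Gram-Schmidt recurrence
  u_1 = v_1
  u_i = v_i − Σ_{j<i} ((v_i · u_j) / (u_j · u_j)) · u_j.

Step by step this gives:
  u_1 = (-1, -3, 0)
  u_2 = (3, -1, 0)
  u_3 = (0, 0, -3)

Orthogonality check:
  u_2 · u_1 = 0 (should be 0)
  u_3 · u_1 = 0 (should be 0)
  u_3 · u_2 = 0 (should be 0)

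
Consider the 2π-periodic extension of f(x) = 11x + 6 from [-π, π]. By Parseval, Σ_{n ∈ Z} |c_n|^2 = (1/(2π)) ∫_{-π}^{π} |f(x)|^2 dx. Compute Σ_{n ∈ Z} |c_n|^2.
Σ |c_n|^2 = 121π^2/3 + 36

Expand and integrate term by term over [-π, π]:
  ∫ (11x)^2 dx = 121·(2π^3/3); ∫ 2·11·(6)·x dx = 0 (odd integrand); ∫ 6^2 dx = 36·2π.
So (1/(2π)) ∫_{-π}^{π} (11x + 6)^2 dx = 121π^2/3 + 36 = 121π^2/3 + 36.
Parseval ⇒ Σ |c_n|^2 = 121π^2/3 + 36.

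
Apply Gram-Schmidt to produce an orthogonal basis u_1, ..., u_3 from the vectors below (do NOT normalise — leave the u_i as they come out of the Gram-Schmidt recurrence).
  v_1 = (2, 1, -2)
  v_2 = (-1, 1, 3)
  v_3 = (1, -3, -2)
Orthogonal basis:
  u_1 = (2, 1, -2)
  u_2 = (5/9, 16/9, 13/9)
  u_3 = (11/10, -22/25, 33/50)

Apply the Gram-Schmidt recurrence
  u_1 = v_1
  u_i = v_i − Σ_{j<i} ((v_i · u_j) / (u_j · u_j)) · u_j.

Step by step this gives:
  u_1 = (2, 1, -2)
  u_2 = (5/9, 16/9, 13/9)
  u_3 = (11/10, -22/25, 33/50)

Orthogonality check:
  u_2 · u_1 = 0 (should be 0)
  u_3 · u_1 = 0 (should be 0)
  u_3 · u_2 = 0 (should be 0)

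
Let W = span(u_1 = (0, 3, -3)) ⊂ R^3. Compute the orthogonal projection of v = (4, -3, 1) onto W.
proj_W(v) = (0, -2, 2)

Set up U = [u_1 | ... | u_1] ∈ R^(3×1). The projector onto W = col(U) is P = U (U^T U)^(-1) U^T.
Compute U^T U =
  [18],
and U^T v = (-12).
Solve U^T U · c = U^T v for the coefficients: c = (-2/3). The projection is proj_W(v) = U c.
Check: (v - proj_W(v)) · u_1 = 0  (should be 0).
Result: proj_W(v) = (0, -2, 2).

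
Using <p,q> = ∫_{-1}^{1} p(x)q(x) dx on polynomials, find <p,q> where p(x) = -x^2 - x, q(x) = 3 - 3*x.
<p,q> = 0

Expand the product: p(x)·q(x) = 3*x^3 - 3*x.
∫_{-1}^{1} of each monomial x^k gives [2/(k+1) if k even, 0 if k odd]. Integrating term-by-term (or equivalently evaluating the antiderivative F(x) = 3*x^4/4 - 3*x^2/2 at the endpoints):
  F(1) − F(−1) = -3/4 − (-3/4) = 0.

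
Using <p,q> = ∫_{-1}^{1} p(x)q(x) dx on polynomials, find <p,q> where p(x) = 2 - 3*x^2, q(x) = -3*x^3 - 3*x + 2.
<p,q> = 4

Expand the product: p(x)·q(x) = 9*x^5 + 3*x^3 - 6*x^2 - 6*x + 4.
∫_{-1}^{1} of each monomial x^k gives [2/(k+1) if k even, 0 if k odd]. Integrating term-by-term (or equivalently evaluating the antiderivative F(x) = 3*x^6/2 + 3*x^4/4 - 2*x^3 - 3*x^2 + 4*x at the endpoints):
  F(1) − F(−1) = 5/4 − (-11/4) = 4.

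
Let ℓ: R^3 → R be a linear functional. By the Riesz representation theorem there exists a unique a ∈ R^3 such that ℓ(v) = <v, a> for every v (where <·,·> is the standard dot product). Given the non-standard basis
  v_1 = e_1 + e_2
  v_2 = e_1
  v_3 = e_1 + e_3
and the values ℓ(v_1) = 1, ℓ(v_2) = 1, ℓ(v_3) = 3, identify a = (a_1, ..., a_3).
a = (1, 0, 2)

Write a = (a_1, ..., a_3) in the standard basis. For each basis vector v_i, ℓ(v_i) = <v_i, a> is a linear equation in the a_j's. Collect the n equations into a matrix system V a = ℓ, where row i of V is v_i (expressed in the standard basis). Since V is invertible (lower-triangular with 1s on the diagonal, up to permutation), solve by back-substitution:
  V =
[[1, 1, 0],
 [1, 0, 0],
 [1, 0, 1]]
  V a = (1, 1, 3)
Solving gives a = (1, 0, 2).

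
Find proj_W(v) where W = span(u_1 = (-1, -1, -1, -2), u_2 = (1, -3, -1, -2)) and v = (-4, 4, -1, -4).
proj_W(v) = (-37/7, 19/7, -9/7, -18/7)

Set up U = [u_1 | ... | u_2] ∈ R^(4×2). The projector onto W = col(U) is P = U (U^T U)^(-1) U^T.
Compute U^T U =
  [7, 7]
  [7, 15],
and U^T v = (9, -7).
Solve U^T U · c = U^T v for the coefficients: c = (23/7, -2). The projection is proj_W(v) = U c.
Check: (v - proj_W(v)) · u_1 = 0  (should be 0).
Check: (v - proj_W(v)) · u_2 = 0  (should be 0).
Result: proj_W(v) = (-37/7, 19/7, -9/7, -18/7).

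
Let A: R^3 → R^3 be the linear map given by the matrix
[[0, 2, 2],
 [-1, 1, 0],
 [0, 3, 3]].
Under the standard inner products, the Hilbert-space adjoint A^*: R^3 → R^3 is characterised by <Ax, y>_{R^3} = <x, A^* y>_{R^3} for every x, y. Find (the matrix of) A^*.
A^* = A^T =
[[0, -1, 0],
 [2, 1, 3],
 [2, 0, 3]]

For real matrices with standard dot products, the defining identity <Ax, y> = <x, A^* y> gives (Ax)^T y = x^T (A^*) y, i.e. x^T A^T y = x^T (A^*) y. Since this holds for all x, y, we must have A^* = A^T. Therefore
A^* =
[[0, -1, 0],
 [2, 1, 3],
 [2, 0, 3]].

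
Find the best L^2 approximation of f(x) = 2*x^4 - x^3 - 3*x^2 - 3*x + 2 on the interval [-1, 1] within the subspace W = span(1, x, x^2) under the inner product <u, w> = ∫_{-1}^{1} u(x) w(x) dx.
g(x) = -9*x^2/7 - 18*x/5 + 64/35

The best approximation g ∈ W is the orthogonal projection of f onto W. Writing g = a_0 + a_1 x + a_2 x^2, the coefficients solve the normal equations G · a = b where
  G_{ij} = <φ_i, φ_j> and b_i = <f, φ_i>, with φ_0 = 1, φ_1 = x, φ_2 = x^2.
G =
  [2, 0, 2/3]
  [0, 2/3, 0]
  [2/3, 0, 2/5],
b = (14/5, -12/5, 74/105).
Solving gives a_0 = 64/35, a_1 = -18/5, a_2 = -9/7, so
  g(x) = -9*x^2/7 - 18*x/5 + 64/35.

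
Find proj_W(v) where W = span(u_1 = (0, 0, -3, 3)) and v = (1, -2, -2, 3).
proj_W(v) = (0, 0, -5/2, 5/2)

Set up U = [u_1 | ... | u_1] ∈ R^(4×1). The projector onto W = col(U) is P = U (U^T U)^(-1) U^T.
Compute U^T U =
  [18],
and U^T v = (15).
Solve U^T U · c = U^T v for the coefficients: c = (5/6). The projection is proj_W(v) = U c.
Check: (v - proj_W(v)) · u_1 = 0  (should be 0).
Result: proj_W(v) = (0, 0, -5/2, 5/2).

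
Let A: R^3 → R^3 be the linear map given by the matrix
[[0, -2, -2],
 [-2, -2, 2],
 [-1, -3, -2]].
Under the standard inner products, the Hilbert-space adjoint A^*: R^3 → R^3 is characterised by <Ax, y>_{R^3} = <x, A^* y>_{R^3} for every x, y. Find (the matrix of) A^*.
A^* = A^T =
[[0, -2, -1],
 [-2, -2, -3],
 [-2, 2, -2]]

For real matrices with standard dot products, the defining identity <Ax, y> = <x, A^* y> gives (Ax)^T y = x^T (A^*) y, i.e. x^T A^T y = x^T (A^*) y. Since this holds for all x, y, we must have A^* = A^T. Therefore
A^* =
[[0, -2, -1],
 [-2, -2, -3],
 [-2, 2, -2]].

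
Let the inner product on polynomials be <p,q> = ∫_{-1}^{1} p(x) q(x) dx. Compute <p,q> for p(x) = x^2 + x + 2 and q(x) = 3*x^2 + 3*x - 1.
<p,q> = 38/15

Expand the product: p(x)·q(x) = 3*x^4 + 6*x^3 + 8*x^2 + 5*x - 2.
∫_{-1}^{1} of each monomial x^k gives [2/(k+1) if k even, 0 if k odd]. Integrating term-by-term (or equivalently evaluating the antiderivative F(x) = 3*x^5/5 + 3*x^4/2 + 8*x^3/3 + 5*x^2/2 - 2*x at the endpoints):
  F(1) − F(−1) = 79/15 − (41/15) = 38/15.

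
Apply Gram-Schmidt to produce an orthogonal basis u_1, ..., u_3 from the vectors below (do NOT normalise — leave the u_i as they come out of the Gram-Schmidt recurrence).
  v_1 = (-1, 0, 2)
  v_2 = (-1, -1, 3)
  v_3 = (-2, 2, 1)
Orthogonal basis:
  u_1 = (-1, 0, 2)
  u_2 = (2/5, -1, 1/5)
  u_3 = (-1/3, -1/6, -1/6)

Apply the Gram-Schmidt recurrence
  u_1 = v_1
  u_i = v_i − Σ_{j<i} ((v_i · u_j) / (u_j · u_j)) · u_j.

Step by step this gives:
  u_1 = (-1, 0, 2)
  u_2 = (2/5, -1, 1/5)
  u_3 = (-1/3, -1/6, -1/6)

Orthogonality check:
  u_2 · u_1 = 0 (should be 0)
  u_3 · u_1 = 0 (should be 0)
  u_3 · u_2 = 0 (should be 0)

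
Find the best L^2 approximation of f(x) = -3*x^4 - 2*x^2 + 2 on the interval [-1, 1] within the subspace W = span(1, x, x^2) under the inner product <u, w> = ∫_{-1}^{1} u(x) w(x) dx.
g(x) = 79/35 - 32*x^2/7

The best approximation g ∈ W is the orthogonal projection of f onto W. Writing g = a_0 + a_1 x + a_2 x^2, the coefficients solve the normal equations G · a = b where
  G_{ij} = <φ_i, φ_j> and b_i = <f, φ_i>, with φ_0 = 1, φ_1 = x, φ_2 = x^2.
G =
  [2, 0, 2/3]
  [0, 2/3, 0]
  [2/3, 0, 2/5],
b = (22/15, 0, -34/105).
Solving gives a_0 = 79/35, a_1 = 0, a_2 = -32/7, so
  g(x) = 79/35 - 32*x^2/7.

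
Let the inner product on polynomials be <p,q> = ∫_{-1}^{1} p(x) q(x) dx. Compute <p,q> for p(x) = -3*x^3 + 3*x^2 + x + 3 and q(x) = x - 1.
<p,q> = -128/15

Expand the product: p(x)·q(x) = -3*x^4 + 6*x^3 - 2*x^2 + 2*x - 3.
∫_{-1}^{1} of each monomial x^k gives [2/(k+1) if k even, 0 if k odd]. Integrating term-by-term (or equivalently evaluating the antiderivative F(x) = -3*x^5/5 + 3*x^4/2 - 2*x^3/3 + x^2 - 3*x at the endpoints):
  F(1) − F(−1) = -53/30 − (203/30) = -128/15.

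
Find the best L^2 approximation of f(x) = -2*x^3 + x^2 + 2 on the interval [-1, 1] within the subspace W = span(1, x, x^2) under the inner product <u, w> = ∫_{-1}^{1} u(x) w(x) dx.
g(x) = x^2 - 6*x/5 + 2

The best approximation g ∈ W is the orthogonal projection of f onto W. Writing g = a_0 + a_1 x + a_2 x^2, the coefficients solve the normal equations G · a = b where
  G_{ij} = <φ_i, φ_j> and b_i = <f, φ_i>, with φ_0 = 1, φ_1 = x, φ_2 = x^2.
G =
  [2, 0, 2/3]
  [0, 2/3, 0]
  [2/3, 0, 2/5],
b = (14/3, -4/5, 26/15).
Solving gives a_0 = 2, a_1 = -6/5, a_2 = 1, so
  g(x) = x^2 - 6*x/5 + 2.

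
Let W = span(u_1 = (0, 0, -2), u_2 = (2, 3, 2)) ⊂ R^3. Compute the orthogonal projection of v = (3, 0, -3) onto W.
proj_W(v) = (12/13, 18/13, -3)

Set up U = [u_1 | ... | u_2] ∈ R^(3×2). The projector onto W = col(U) is P = U (U^T U)^(-1) U^T.
Compute U^T U =
  [4, -4]
  [-4, 17],
and U^T v = (6, 0).
Solve U^T U · c = U^T v for the coefficients: c = (51/26, 6/13). The projection is proj_W(v) = U c.
Check: (v - proj_W(v)) · u_1 = 0  (should be 0).
Check: (v - proj_W(v)) · u_2 = 0  (should be 0).
Result: proj_W(v) = (12/13, 18/13, -3).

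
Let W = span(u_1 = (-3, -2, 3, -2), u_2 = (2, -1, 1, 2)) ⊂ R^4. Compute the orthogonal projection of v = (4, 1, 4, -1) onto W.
proj_W(v) = (333/235, -324/235, 369/235, 378/235)

Set up U = [u_1 | ... | u_2] ∈ R^(4×2). The projector onto W = col(U) is P = U (U^T U)^(-1) U^T.
Compute U^T U =
  [26, -5]
  [-5, 10],
and U^T v = (0, 9).
Solve U^T U · c = U^T v for the coefficients: c = (9/47, 234/235). The projection is proj_W(v) = U c.
Check: (v - proj_W(v)) · u_1 = 0  (should be 0).
Check: (v - proj_W(v)) · u_2 = 0  (should be 0).
Result: proj_W(v) = (333/235, -324/235, 369/235, 378/235).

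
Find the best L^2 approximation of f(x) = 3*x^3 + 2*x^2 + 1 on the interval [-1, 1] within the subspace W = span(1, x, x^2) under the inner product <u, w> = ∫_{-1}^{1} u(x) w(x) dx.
g(x) = 2*x^2 + 9*x/5 + 1

The best approximation g ∈ W is the orthogonal projection of f onto W. Writing g = a_0 + a_1 x + a_2 x^2, the coefficients solve the normal equations G · a = b where
  G_{ij} = <φ_i, φ_j> and b_i = <f, φ_i>, with φ_0 = 1, φ_1 = x, φ_2 = x^2.
G =
  [2, 0, 2/3]
  [0, 2/3, 0]
  [2/3, 0, 2/5],
b = (10/3, 6/5, 22/15).
Solving gives a_0 = 1, a_1 = 9/5, a_2 = 2, so
  g(x) = 2*x^2 + 9*x/5 + 1.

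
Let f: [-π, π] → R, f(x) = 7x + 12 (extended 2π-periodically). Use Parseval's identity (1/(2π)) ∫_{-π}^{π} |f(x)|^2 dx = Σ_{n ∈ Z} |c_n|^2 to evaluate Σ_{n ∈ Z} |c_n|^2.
Σ |c_n|^2 = 49π^2/3 + 144

Expand and integrate term by term over [-π, π]:
  ∫ (7x)^2 dx = 49·(2π^3/3); ∫ 2·7·(12)·x dx = 0 (odd integrand); ∫ 12^2 dx = 144·2π.
So (1/(2π)) ∫_{-π}^{π} (7x + 12)^2 dx = 49π^2/3 + 144 = 49π^2/3 + 144.
Parseval ⇒ Σ |c_n|^2 = 49π^2/3 + 144.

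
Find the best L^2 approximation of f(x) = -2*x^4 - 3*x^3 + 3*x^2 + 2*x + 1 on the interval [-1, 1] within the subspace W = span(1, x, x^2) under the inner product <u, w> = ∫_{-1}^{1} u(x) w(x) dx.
g(x) = 9*x^2/7 + x/5 + 41/35

The best approximation g ∈ W is the orthogonal projection of f onto W. Writing g = a_0 + a_1 x + a_2 x^2, the coefficients solve the normal equations G · a = b where
  G_{ij} = <φ_i, φ_j> and b_i = <f, φ_i>, with φ_0 = 1, φ_1 = x, φ_2 = x^2.
G =
  [2, 0, 2/3]
  [0, 2/3, 0]
  [2/3, 0, 2/5],
b = (16/5, 2/15, 136/105).
Solving gives a_0 = 41/35, a_1 = 1/5, a_2 = 9/7, so
  g(x) = 9*x^2/7 + x/5 + 41/35.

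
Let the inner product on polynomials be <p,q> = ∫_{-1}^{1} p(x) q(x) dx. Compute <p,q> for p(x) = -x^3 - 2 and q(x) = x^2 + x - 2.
<p,q> = 94/15

Expand the product: p(x)·q(x) = -x^5 - x^4 + 2*x^3 - 2*x^2 - 2*x + 4.
∫_{-1}^{1} of each monomial x^k gives [2/(k+1) if k even, 0 if k odd]. Integrating term-by-term (or equivalently evaluating the antiderivative F(x) = -x^6/6 - x^5/5 + x^4/2 - 2*x^3/3 - x^2 + 4*x at the endpoints):
  F(1) − F(−1) = 37/15 − (-19/5) = 94/15.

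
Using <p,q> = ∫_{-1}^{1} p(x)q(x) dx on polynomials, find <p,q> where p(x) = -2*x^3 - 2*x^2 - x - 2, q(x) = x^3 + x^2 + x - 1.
<p,q> = 16/21

Expand the product: p(x)·q(x) = -2*x^6 - 4*x^5 - 5*x^4 - 3*x^3 - x^2 - x + 2.
∫_{-1}^{1} of each monomial x^k gives [2/(k+1) if k even, 0 if k odd]. Integrating term-by-term (or equivalently evaluating the antiderivative F(x) = -2*x^7/7 - 2*x^6/3 - x^5 - 3*x^4/4 - x^3/3 - x^2/2 + 2*x at the endpoints):
  F(1) − F(−1) = -43/28 − (-193/84) = 16/21.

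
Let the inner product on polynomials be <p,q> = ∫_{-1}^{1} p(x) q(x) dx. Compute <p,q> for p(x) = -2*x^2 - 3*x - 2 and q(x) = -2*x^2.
<p,q> = 64/15

Expand the product: p(x)·q(x) = 4*x^4 + 6*x^3 + 4*x^2.
∫_{-1}^{1} of each monomial x^k gives [2/(k+1) if k even, 0 if k odd]. Integrating term-by-term (or equivalently evaluating the antiderivative F(x) = 4*x^5/5 + 3*x^4/2 + 4*x^3/3 at the endpoints):
  F(1) − F(−1) = 109/30 − (-19/30) = 64/15.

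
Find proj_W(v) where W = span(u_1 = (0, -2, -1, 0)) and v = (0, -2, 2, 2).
proj_W(v) = (0, -4/5, -2/5, 0)

Set up U = [u_1 | ... | u_1] ∈ R^(4×1). The projector onto W = col(U) is P = U (U^T U)^(-1) U^T.
Compute U^T U =
  [5],
and U^T v = (2).
Solve U^T U · c = U^T v for the coefficients: c = (2/5). The projection is proj_W(v) = U c.
Check: (v - proj_W(v)) · u_1 = 0  (should be 0).
Result: proj_W(v) = (0, -4/5, -2/5, 0).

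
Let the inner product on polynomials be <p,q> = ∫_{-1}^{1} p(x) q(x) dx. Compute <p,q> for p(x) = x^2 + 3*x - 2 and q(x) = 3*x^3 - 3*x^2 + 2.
<p,q> = -4/15

Expand the product: p(x)·q(x) = 3*x^5 + 6*x^4 - 15*x^3 + 8*x^2 + 6*x - 4.
∫_{-1}^{1} of each monomial x^k gives [2/(k+1) if k even, 0 if k odd]. Integrating term-by-term (or equivalently evaluating the antiderivative F(x) = x^6/2 + 6*x^5/5 - 15*x^4/4 + 8*x^3/3 + 3*x^2 - 4*x at the endpoints):
  F(1) − F(−1) = -23/60 − (-7/60) = -4/15.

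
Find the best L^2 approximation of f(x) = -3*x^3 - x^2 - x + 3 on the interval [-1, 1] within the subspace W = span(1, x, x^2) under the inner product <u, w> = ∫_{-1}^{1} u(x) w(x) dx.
g(x) = -x^2 - 14*x/5 + 3

The best approximation g ∈ W is the orthogonal projection of f onto W. Writing g = a_0 + a_1 x + a_2 x^2, the coefficients solve the normal equations G · a = b where
  G_{ij} = <φ_i, φ_j> and b_i = <f, φ_i>, with φ_0 = 1, φ_1 = x, φ_2 = x^2.
G =
  [2, 0, 2/3]
  [0, 2/3, 0]
  [2/3, 0, 2/5],
b = (16/3, -28/15, 8/5).
Solving gives a_0 = 3, a_1 = -14/5, a_2 = -1, so
  g(x) = -x^2 - 14*x/5 + 3.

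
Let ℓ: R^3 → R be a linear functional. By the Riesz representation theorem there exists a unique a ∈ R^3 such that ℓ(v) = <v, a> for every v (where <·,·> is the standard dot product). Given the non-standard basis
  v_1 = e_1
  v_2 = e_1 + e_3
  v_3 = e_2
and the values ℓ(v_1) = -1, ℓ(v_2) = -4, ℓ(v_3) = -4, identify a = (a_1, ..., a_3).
a = (-1, -4, -3)

Write a = (a_1, ..., a_3) in the standard basis. For each basis vector v_i, ℓ(v_i) = <v_i, a> is a linear equation in the a_j's. Collect the n equations into a matrix system V a = ℓ, where row i of V is v_i (expressed in the standard basis). Since V is invertible (lower-triangular with 1s on the diagonal, up to permutation), solve by back-substitution:
  V =
[[1, 0, 0],
 [1, 0, 1],
 [0, 1, 0]]
  V a = (-1, -4, -4)
Solving gives a = (-1, -4, -3).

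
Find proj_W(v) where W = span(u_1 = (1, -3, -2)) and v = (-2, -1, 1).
proj_W(v) = (-1/14, 3/14, 1/7)

Set up U = [u_1 | ... | u_1] ∈ R^(3×1). The projector onto W = col(U) is P = U (U^T U)^(-1) U^T.
Compute U^T U =
  [14],
and U^T v = (-1).
Solve U^T U · c = U^T v for the coefficients: c = (-1/14). The projection is proj_W(v) = U c.
Check: (v - proj_W(v)) · u_1 = 0  (should be 0).
Result: proj_W(v) = (-1/14, 3/14, 1/7).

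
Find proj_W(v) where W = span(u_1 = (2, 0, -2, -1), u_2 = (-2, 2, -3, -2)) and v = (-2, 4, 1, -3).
proj_W(v) = (-540/173, 294/173, -195/173, -171/173)

Set up U = [u_1 | ... | u_2] ∈ R^(4×2). The projector onto W = col(U) is P = U (U^T U)^(-1) U^T.
Compute U^T U =
  [9, 4]
  [4, 21],
and U^T v = (-3, 15).
Solve U^T U · c = U^T v for the coefficients: c = (-123/173, 147/173). The projection is proj_W(v) = U c.
Check: (v - proj_W(v)) · u_1 = 0  (should be 0).
Check: (v - proj_W(v)) · u_2 = 0  (should be 0).
Result: proj_W(v) = (-540/173, 294/173, -195/173, -171/173).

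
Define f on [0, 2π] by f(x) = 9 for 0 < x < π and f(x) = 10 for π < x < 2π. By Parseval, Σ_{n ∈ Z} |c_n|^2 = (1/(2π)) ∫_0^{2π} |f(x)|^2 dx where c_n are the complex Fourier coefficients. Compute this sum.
Σ |c_n|^2 = 181/2

Parseval equates the L^2 energy of f (normalised by 1/(2π)) with the ℓ^2 sum of its Fourier coefficients: (1/(2π)) ∫_0^{2π} |f|^2 = Σ |c_n|^2.
Compute the left side: (1/(2π)) [∫_0^π 9^2 dx + ∫_π^{2π} 10^2 dx] = (1/(2π)) · (81π + 100π) = (81 + 100)/2 = 181/2.
So Σ_{n ∈ Z} |c_n|^2 = 181/2.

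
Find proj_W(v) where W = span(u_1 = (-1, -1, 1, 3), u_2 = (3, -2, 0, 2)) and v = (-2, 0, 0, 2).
proj_W(v) = (-338/179, -18/179, 146/179, 310/179)

Set up U = [u_1 | ... | u_2] ∈ R^(4×2). The projector onto W = col(U) is P = U (U^T U)^(-1) U^T.
Compute U^T U =
  [12, 5]
  [5, 17],
and U^T v = (8, -2).
Solve U^T U · c = U^T v for the coefficients: c = (146/179, -64/179). The projection is proj_W(v) = U c.
Check: (v - proj_W(v)) · u_1 = 0  (should be 0).
Check: (v - proj_W(v)) · u_2 = 0  (should be 0).
Result: proj_W(v) = (-338/179, -18/179, 146/179, 310/179).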